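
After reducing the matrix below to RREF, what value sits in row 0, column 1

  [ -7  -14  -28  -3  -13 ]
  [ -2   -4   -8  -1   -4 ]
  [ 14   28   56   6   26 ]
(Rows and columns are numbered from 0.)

2

ρ1 ← -1/7·ρ1
  [  1   2   4  3/7  13/7 ]
  [ -2  -4  -8   -1    -4 ]
  [ 14  28  56    6    26 ]
ρ2 ← ρ2 + 2·ρ1
  [  1   2   4   3/7  13/7 ]
  [  0   0   0  -1/7  -2/7 ]
  [ 14  28  56     6    26 ]
ρ3 ← ρ3 − 14·ρ1
  [ 1  2  4   3/7  13/7 ]
  [ 0  0  0  -1/7  -2/7 ]
  [ 0  0  0     0     0 ]
ρ2 ← -7·ρ2
  [ 1  2  4  3/7  13/7 ]
  [ 0  0  0    1     2 ]
  [ 0  0  0    0     0 ]
ρ1 ← ρ1 − 3/7·ρ2
  [ 1  2  4  0  1 ]
  [ 0  0  0  1  2 ]
  [ 0  0  0  0  0 ]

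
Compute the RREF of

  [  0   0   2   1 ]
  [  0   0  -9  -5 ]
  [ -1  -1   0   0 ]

[[1, 1, 0, 0], [0, 0, 1, 0], [0, 0, 0, 1]]

r1 ↔ r3
  [ -1  -1   0   0 ]
  [  0   0  -9  -5 ]
  [  0   0   2   1 ]
r1 -> -1·r1
  [ 1  1   0   0 ]
  [ 0  0  -9  -5 ]
  [ 0  0   2   1 ]
r2 -> -1/9·r2
  [ 1  1  0    0 ]
  [ 0  0  1  5/9 ]
  [ 0  0  2    1 ]
r3 -> r3 − 2·r2
  [ 1  1  0     0 ]
  [ 0  0  1   5/9 ]
  [ 0  0  0  -1/9 ]
r3 -> -9·r3
  [ 1  1  0    0 ]
  [ 0  0  1  5/9 ]
  [ 0  0  0    1 ]
r2 -> r2 − 5/9·r3
  [ 1  1  0  0 ]
  [ 0  0  1  0 ]
  [ 0  0  0  1 ]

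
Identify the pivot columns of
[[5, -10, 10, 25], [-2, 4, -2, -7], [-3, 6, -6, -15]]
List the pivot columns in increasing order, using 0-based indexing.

0, 2

Multiply R1 by 1/5.
Add 2 times R1 to R2.
Add 3 times R1 to R3.
Multiply R2 by 1/2.
Subtract 2 times R2 from R1.
Pivot columns are the columns containing a leading 1.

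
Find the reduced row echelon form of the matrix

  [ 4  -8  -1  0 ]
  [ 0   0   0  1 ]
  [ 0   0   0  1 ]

[[1, -2, -1/4, 0], [0, 0, 0, 1], [0, 0, 0, 0]]

Multiply r1 by 1/4.
  [ 1  -2  -1/4  0 ]
  [ 0   0     0  1 ]
  [ 0   0     0  1 ]
Subtract r2 from r3.
  [ 1  -2  -1/4  0 ]
  [ 0   0     0  1 ]
  [ 0   0     0  0 ]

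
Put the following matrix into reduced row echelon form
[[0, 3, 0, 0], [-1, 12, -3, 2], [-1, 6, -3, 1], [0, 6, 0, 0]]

[[1, 0, 3, 0], [0, 1, 0, 0], [0, 0, 0, 1], [0, 0, 0, 0]]

r1 ↔ r2
  [ -1  12  -3  2 ]
  [  0   3   0  0 ]
  [ -1   6  -3  1 ]
  [  0   6   0  0 ]
r1 ← -1·r1
  [  1  -12   3  -2 ]
  [  0    3   0   0 ]
  [ -1    6  -3   1 ]
  [  0    6   0   0 ]
r3 ← r3 + r1
  [ 1  -12  3  -2 ]
  [ 0    3  0   0 ]
  [ 0   -6  0  -1 ]
  [ 0    6  0   0 ]
r2 ← 1/3·r2
  [ 1  -12  3  -2 ]
  [ 0    1  0   0 ]
  [ 0   -6  0  -1 ]
  [ 0    6  0   0 ]
r3 ← r3 + 6·r2
  [ 1  -12  3  -2 ]
  [ 0    1  0   0 ]
  [ 0    0  0  -1 ]
  [ 0    6  0   0 ]
r4 ← r4 − 6·r2
  [ 1  -12  3  -2 ]
  [ 0    1  0   0 ]
  [ 0    0  0  -1 ]
  [ 0    0  0   0 ]
r3 ← -1·r3
  [ 1  -12  3  -2 ]
  [ 0    1  0   0 ]
  [ 0    0  0   1 ]
  [ 0    0  0   0 ]
r1 ← r1 + 2·r3
  [ 1  -12  3  0 ]
  [ 0    1  0  0 ]
  [ 0    0  0  1 ]
  [ 0    0  0  0 ]
r1 ← r1 + 12·r2
  [ 1  0  3  0 ]
  [ 0  1  0  0 ]
  [ 0  0  0  1 ]
  [ 0  0  0  0 ]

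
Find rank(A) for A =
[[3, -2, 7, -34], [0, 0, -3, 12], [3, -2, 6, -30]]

rank = 2

Multiply R1 by 1/3.
Subtract 3 times R1 from R3.
Multiply R2 by -1/3.
Add R2 to R3.
Subtract 7/3 times R2 from R1.
The reduced form has 2 nonzero rows.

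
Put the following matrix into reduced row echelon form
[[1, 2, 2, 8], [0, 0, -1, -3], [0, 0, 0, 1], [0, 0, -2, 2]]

[[1, 2, 0, 0], [0, 0, 1, 0], [0, 0, 0, 1], [0, 0, 0, 0]]

Multiply r2 by -1.
  [ 1  2   2  8 ]
  [ 0  0   1  3 ]
  [ 0  0   0  1 ]
  [ 0  0  -2  2 ]
Add 2 times r2 to r4.
  [ 1  2  2  8 ]
  [ 0  0  1  3 ]
  [ 0  0  0  1 ]
  [ 0  0  0  8 ]
Subtract 8 times r3 from r4.
  [ 1  2  2  8 ]
  [ 0  0  1  3 ]
  [ 0  0  0  1 ]
  [ 0  0  0  0 ]
Subtract 3 times r3 from r2.
  [ 1  2  2  8 ]
  [ 0  0  1  0 ]
  [ 0  0  0  1 ]
  [ 0  0  0  0 ]
Subtract 8 times r3 from r1.
  [ 1  2  2  0 ]
  [ 0  0  1  0 ]
  [ 0  0  0  1 ]
  [ 0  0  0  0 ]
Subtract 2 times r2 from r1.
  [ 1  2  0  0 ]
  [ 0  0  1  0 ]
  [ 0  0  0  1 ]
  [ 0  0  0  0 ]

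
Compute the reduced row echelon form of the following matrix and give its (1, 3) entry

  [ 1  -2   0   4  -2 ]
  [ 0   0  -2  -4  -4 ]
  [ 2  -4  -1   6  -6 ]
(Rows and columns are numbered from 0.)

2

ρ3 ← ρ3 − 2·ρ1
  [ 1  -2   0   4  -2 ]
  [ 0   0  -2  -4  -4 ]
  [ 0   0  -1  -2  -2 ]
ρ2 ← -1/2·ρ2
  [ 1  -2   0   4  -2 ]
  [ 0   0   1   2   2 ]
  [ 0   0  -1  -2  -2 ]
ρ3 ← ρ3 + ρ2
  [ 1  -2  0  4  -2 ]
  [ 0   0  1  2   2 ]
  [ 0   0  0  0   0 ]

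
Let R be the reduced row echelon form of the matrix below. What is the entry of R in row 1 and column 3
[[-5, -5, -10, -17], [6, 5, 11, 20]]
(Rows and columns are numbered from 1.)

r1 := -1/5·r1
  [ 1  1   2  17/5 ]
  [ 6  5  11    20 ]
r2 := r2 − 6·r1
  [ 1   1   2  17/5 ]
  [ 0  -1  -1  -2/5 ]
r2 := -1·r2
  [ 1  1  2  17/5 ]
  [ 0  1  1   2/5 ]
r1 := r1 − r2
  [ 1  0  1    3 ]
  [ 0  1  1  2/5 ]

1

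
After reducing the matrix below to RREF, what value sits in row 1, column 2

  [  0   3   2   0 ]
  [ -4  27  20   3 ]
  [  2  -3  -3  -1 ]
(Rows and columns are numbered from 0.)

2/3

R1 ↔ R2
  [ -4  27  20   3 ]
  [  0   3   2   0 ]
  [  2  -3  -3  -1 ]
R1 -> -1/4·R1
  [ 1  -27/4  -5  -3/4 ]
  [ 0      3   2     0 ]
  [ 2     -3  -3    -1 ]
R3 -> R3 − 2·R1
  [ 1  -27/4  -5  -3/4 ]
  [ 0      3   2     0 ]
  [ 0   21/2   7   1/2 ]
R2 -> 1/3·R2
  [ 1  -27/4   -5  -3/4 ]
  [ 0      1  2/3     0 ]
  [ 0   21/2    7   1/2 ]
R3 -> R3 − 21/2·R2
  [ 1  -27/4   -5  -3/4 ]
  [ 0      1  2/3     0 ]
  [ 0      0    0   1/2 ]
R3 -> 2·R3
  [ 1  -27/4   -5  -3/4 ]
  [ 0      1  2/3     0 ]
  [ 0      0    0     1 ]
R1 -> R1 + 3/4·R3
  [ 1  -27/4   -5  0 ]
  [ 0      1  2/3  0 ]
  [ 0      0    0  1 ]
R1 -> R1 + 27/4·R2
  [ 1  0  -1/2  0 ]
  [ 0  1   2/3  0 ]
  [ 0  0     0  1 ]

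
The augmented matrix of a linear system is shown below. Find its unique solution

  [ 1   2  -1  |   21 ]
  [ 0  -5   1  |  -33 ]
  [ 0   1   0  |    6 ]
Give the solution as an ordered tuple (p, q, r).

(6, 6, -3)

Multiply ρ2 by -1/5.
  [ 1  2    -1  |    21 ]
  [ 0  1  -1/5  |  33/5 ]
  [ 0  1     0  |     6 ]
Subtract ρ2 from ρ3.
  [ 1  2    -1  |    21 ]
  [ 0  1  -1/5  |  33/5 ]
  [ 0  0   1/5  |  -3/5 ]
Multiply ρ3 by 5.
  [ 1  2    -1  |    21 ]
  [ 0  1  -1/5  |  33/5 ]
  [ 0  0     1  |    -3 ]
Add 1/5 times ρ3 to ρ2.
  [ 1  2  -1  |  21 ]
  [ 0  1   0  |   6 ]
  [ 0  0   1  |  -3 ]
Add ρ3 to ρ1.
  [ 1  2  0  |  18 ]
  [ 0  1  0  |   6 ]
  [ 0  0  1  |  -3 ]
Subtract 2 times ρ2 from ρ1.
  [ 1  0  0  |   6 ]
  [ 0  1  0  |   6 ]
  [ 0  0  1  |  -3 ]
Reading off the last column: p = 6, q = 6, r = -3.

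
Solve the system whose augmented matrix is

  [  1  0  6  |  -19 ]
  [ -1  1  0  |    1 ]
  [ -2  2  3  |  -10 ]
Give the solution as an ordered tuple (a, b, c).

(5, 6, -4)

ρ2 ← ρ2 + ρ1
ρ3 ← ρ3 + 2·ρ1
ρ3 ← ρ3 − 2·ρ2
ρ3 ← 1/3·ρ3
ρ2 ← ρ2 − 6·ρ3
ρ1 ← ρ1 − 6·ρ3
Reading off the last column: a = 5, b = 6, c = -4.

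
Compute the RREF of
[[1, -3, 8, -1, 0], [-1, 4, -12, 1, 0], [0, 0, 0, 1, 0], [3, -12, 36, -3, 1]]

R2 → R2 + R1
  [ 1   -3   8  -1  0 ]
  [ 0    1  -4   0  0 ]
  [ 0    0   0   1  0 ]
  [ 3  -12  36  -3  1 ]
R4 → R4 − 3·R1
  [ 1  -3   8  -1  0 ]
  [ 0   1  -4   0  0 ]
  [ 0   0   0   1  0 ]
  [ 0  -3  12   0  1 ]
R4 → R4 + 3·R2
  [ 1  -3   8  -1  0 ]
  [ 0   1  -4   0  0 ]
  [ 0   0   0   1  0 ]
  [ 0   0   0   0  1 ]
R1 → R1 + R3
  [ 1  -3   8  0  0 ]
  [ 0   1  -4  0  0 ]
  [ 0   0   0  1  0 ]
  [ 0   0   0  0  1 ]
R1 → R1 + 3·R2
  [ 1  0  -4  0  0 ]
  [ 0  1  -4  0  0 ]
  [ 0  0   0  1  0 ]
  [ 0  0   0  0  1 ]

[[1, 0, -4, 0, 0], [0, 1, -4, 0, 0], [0, 0, 0, 1, 0], [0, 0, 0, 0, 1]]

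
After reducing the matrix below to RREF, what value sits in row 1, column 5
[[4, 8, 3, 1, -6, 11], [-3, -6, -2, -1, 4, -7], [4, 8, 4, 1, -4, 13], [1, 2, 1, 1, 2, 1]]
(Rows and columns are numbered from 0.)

Multiply R1 by 1/4.
  [  1   2  3/4  1/4  -3/2  11/4 ]
  [ -3  -6   -2   -1     4    -7 ]
  [  4   8    4    1    -4    13 ]
  [  1   2    1    1     2     1 ]
Add 3 times R1 to R2.
  [ 1  2  3/4   1/4  -3/2  11/4 ]
  [ 0  0  1/4  -1/4  -1/2   5/4 ]
  [ 4  8    4     1    -4    13 ]
  [ 1  2    1     1     2     1 ]
Subtract 4 times R1 from R3.
  [ 1  2  3/4   1/4  -3/2  11/4 ]
  [ 0  0  1/4  -1/4  -1/2   5/4 ]
  [ 0  0    1     0     2     2 ]
  [ 1  2    1     1     2     1 ]
Subtract R1 from R4.
  [ 1  2  3/4   1/4  -3/2  11/4 ]
  [ 0  0  1/4  -1/4  -1/2   5/4 ]
  [ 0  0    1     0     2     2 ]
  [ 0  0  1/4   3/4   7/2  -7/4 ]
Multiply R2 by 4.
  [ 1  2  3/4  1/4  -3/2  11/4 ]
  [ 0  0    1   -1    -2     5 ]
  [ 0  0    1    0     2     2 ]
  [ 0  0  1/4  3/4   7/2  -7/4 ]
Subtract R2 from R3.
  [ 1  2  3/4  1/4  -3/2  11/4 ]
  [ 0  0    1   -1    -2     5 ]
  [ 0  0    0    1     4    -3 ]
  [ 0  0  1/4  3/4   7/2  -7/4 ]
Subtract 1/4 times R2 from R4.
  [ 1  2  3/4  1/4  -3/2  11/4 ]
  [ 0  0    1   -1    -2     5 ]
  [ 0  0    0    1     4    -3 ]
  [ 0  0    0    1     4    -3 ]
Subtract R3 from R4.
  [ 1  2  3/4  1/4  -3/2  11/4 ]
  [ 0  0    1   -1    -2     5 ]
  [ 0  0    0    1     4    -3 ]
  [ 0  0    0    0     0     0 ]
Add R3 to R2.
  [ 1  2  3/4  1/4  -3/2  11/4 ]
  [ 0  0    1    0     2     2 ]
  [ 0  0    0    1     4    -3 ]
  [ 0  0    0    0     0     0 ]
Subtract 1/4 times R3 from R1.
  [ 1  2  3/4  0  -5/2  7/2 ]
  [ 0  0    1  0     2    2 ]
  [ 0  0    0  1     4   -3 ]
  [ 0  0    0  0     0    0 ]
Subtract 3/4 times R2 from R1.
  [ 1  2  0  0  -4   2 ]
  [ 0  0  1  0   2   2 ]
  [ 0  0  0  1   4  -3 ]
  [ 0  0  0  0   0   0 ]

2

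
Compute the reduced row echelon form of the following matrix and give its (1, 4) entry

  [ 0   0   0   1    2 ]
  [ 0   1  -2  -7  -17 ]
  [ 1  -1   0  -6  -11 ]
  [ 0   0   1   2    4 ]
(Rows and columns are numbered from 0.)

-3

Swap R1 and R3.
  [ 1  -1   0  -6  -11 ]
  [ 0   1  -2  -7  -17 ]
  [ 0   0   0   1    2 ]
  [ 0   0   1   2    4 ]
Swap R3 and R4.
  [ 1  -1   0  -6  -11 ]
  [ 0   1  -2  -7  -17 ]
  [ 0   0   1   2    4 ]
  [ 0   0   0   1    2 ]
Subtract 2 times R4 from R3.
  [ 1  -1   0  -6  -11 ]
  [ 0   1  -2  -7  -17 ]
  [ 0   0   1   0    0 ]
  [ 0   0   0   1    2 ]
Add 7 times R4 to R2.
  [ 1  -1   0  -6  -11 ]
  [ 0   1  -2   0   -3 ]
  [ 0   0   1   0    0 ]
  [ 0   0   0   1    2 ]
Add 6 times R4 to R1.
  [ 1  -1   0  0   1 ]
  [ 0   1  -2  0  -3 ]
  [ 0   0   1  0   0 ]
  [ 0   0   0  1   2 ]
Add 2 times R3 to R2.
  [ 1  -1  0  0   1 ]
  [ 0   1  0  0  -3 ]
  [ 0   0  1  0   0 ]
  [ 0   0  0  1   2 ]
Add R2 to R1.
  [ 1  0  0  0  -2 ]
  [ 0  1  0  0  -3 ]
  [ 0  0  1  0   0 ]
  [ 0  0  0  1   2 ]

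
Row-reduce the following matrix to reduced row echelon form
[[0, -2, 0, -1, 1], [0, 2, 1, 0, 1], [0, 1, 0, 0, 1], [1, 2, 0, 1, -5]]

[[1, 0, 0, 0, -4], [0, 1, 0, 0, 1], [0, 0, 1, 0, -1], [0, 0, 0, 1, -3]]

r1 <=> r4
  [ 1   2  0   1  -5 ]
  [ 0   2  1   0   1 ]
  [ 0   1  0   0   1 ]
  [ 0  -2  0  -1   1 ]
r2 ← 1/2·r2
  [ 1   2    0   1   -5 ]
  [ 0   1  1/2   0  1/2 ]
  [ 0   1    0   0    1 ]
  [ 0  -2    0  -1    1 ]
r3 ← r3 − r2
  [ 1   2     0   1   -5 ]
  [ 0   1   1/2   0  1/2 ]
  [ 0   0  -1/2   0  1/2 ]
  [ 0  -2     0  -1    1 ]
r4 ← r4 + 2·r2
  [ 1  2     0   1   -5 ]
  [ 0  1   1/2   0  1/2 ]
  [ 0  0  -1/2   0  1/2 ]
  [ 0  0     1  -1    2 ]
r3 ← -2·r3
  [ 1  2    0   1   -5 ]
  [ 0  1  1/2   0  1/2 ]
  [ 0  0    1   0   -1 ]
  [ 0  0    1  -1    2 ]
r4 ← r4 − r3
  [ 1  2    0   1   -5 ]
  [ 0  1  1/2   0  1/2 ]
  [ 0  0    1   0   -1 ]
  [ 0  0    0  -1    3 ]
r4 ← -1·r4
  [ 1  2    0  1   -5 ]
  [ 0  1  1/2  0  1/2 ]
  [ 0  0    1  0   -1 ]
  [ 0  0    0  1   -3 ]
r1 ← r1 − r4
  [ 1  2    0  0   -2 ]
  [ 0  1  1/2  0  1/2 ]
  [ 0  0    1  0   -1 ]
  [ 0  0    0  1   -3 ]
r2 ← r2 − 1/2·r3
  [ 1  2  0  0  -2 ]
  [ 0  1  0  0   1 ]
  [ 0  0  1  0  -1 ]
  [ 0  0  0  1  -3 ]
r1 ← r1 − 2·r2
  [ 1  0  0  0  -4 ]
  [ 0  1  0  0   1 ]
  [ 0  0  1  0  -1 ]
  [ 0  0  0  1  -3 ]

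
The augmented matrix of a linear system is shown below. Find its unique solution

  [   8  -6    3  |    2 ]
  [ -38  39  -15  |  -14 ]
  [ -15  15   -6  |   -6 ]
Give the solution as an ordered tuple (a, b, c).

(-2, 0, 6)

R1 -> 1/8·R1
  [   1  -3/4  3/8  |  1/4 ]
  [ -38    39  -15  |  -14 ]
  [ -15    15   -6  |   -6 ]
R2 -> R2 + 38·R1
  [   1  -3/4   3/8  |   1/4 ]
  [   0  21/2  -3/4  |  -9/2 ]
  [ -15    15    -6  |    -6 ]
R3 -> R3 + 15·R1
  [ 1  -3/4   3/8  |   1/4 ]
  [ 0  21/2  -3/4  |  -9/2 ]
  [ 0  15/4  -3/8  |  -9/4 ]
R2 -> 2/21·R2
  [ 1  -3/4    3/8  |   1/4 ]
  [ 0     1  -1/14  |  -3/7 ]
  [ 0  15/4   -3/8  |  -9/4 ]
R3 -> R3 − 15/4·R2
  [ 1  -3/4    3/8  |    1/4 ]
  [ 0     1  -1/14  |   -3/7 ]
  [ 0     0  -3/28  |  -9/14 ]
R3 -> -28/3·R3
  [ 1  -3/4    3/8  |   1/4 ]
  [ 0     1  -1/14  |  -3/7 ]
  [ 0     0      1  |     6 ]
R2 -> R2 + 1/14·R3
  [ 1  -3/4  3/8  |  1/4 ]
  [ 0     1    0  |    0 ]
  [ 0     0    1  |    6 ]
R1 -> R1 − 3/8·R3
  [ 1  -3/4  0  |  -2 ]
  [ 0     1  0  |   0 ]
  [ 0     0  1  |   6 ]
R1 -> R1 + 3/4·R2
  [ 1  0  0  |  -2 ]
  [ 0  1  0  |   0 ]
  [ 0  0  1  |   6 ]
Reading off the last column: a = -2, b = 0, c = 6.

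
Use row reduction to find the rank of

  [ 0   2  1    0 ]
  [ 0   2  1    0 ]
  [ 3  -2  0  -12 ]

rank = 2

r1 <=> r3
r1 ← 1/3·r1
r2 ← 1/2·r2
r3 ← r3 − 2·r2
r1 ← r1 + 2/3·r2
The reduced form has 2 nonzero rows.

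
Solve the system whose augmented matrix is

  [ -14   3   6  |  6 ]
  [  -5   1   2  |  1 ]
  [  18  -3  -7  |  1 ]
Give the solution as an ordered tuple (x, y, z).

(3, 6, 5)

r1 := -1/14·r1
  [  1  -3/14  -3/7  |  -3/7 ]
  [ -5      1     2  |     1 ]
  [ 18     -3    -7  |     1 ]
r2 := r2 + 5·r1
  [  1  -3/14  -3/7  |  -3/7 ]
  [  0  -1/14  -1/7  |  -8/7 ]
  [ 18     -3    -7  |     1 ]
r3 := r3 − 18·r1
  [ 1  -3/14  -3/7  |  -3/7 ]
  [ 0  -1/14  -1/7  |  -8/7 ]
  [ 0    6/7   5/7  |  61/7 ]
r2 := -14·r2
  [ 1  -3/14  -3/7  |  -3/7 ]
  [ 0      1     2  |    16 ]
  [ 0    6/7   5/7  |  61/7 ]
r3 := r3 − 6/7·r2
  [ 1  -3/14  -3/7  |  -3/7 ]
  [ 0      1     2  |    16 ]
  [ 0      0    -1  |    -5 ]
r3 := -1·r3
  [ 1  -3/14  -3/7  |  -3/7 ]
  [ 0      1     2  |    16 ]
  [ 0      0     1  |     5 ]
r2 := r2 − 2·r3
  [ 1  -3/14  -3/7  |  -3/7 ]
  [ 0      1     0  |     6 ]
  [ 0      0     1  |     5 ]
r1 := r1 + 3/7·r3
  [ 1  -3/14  0  |  12/7 ]
  [ 0      1  0  |     6 ]
  [ 0      0  1  |     5 ]
r1 := r1 + 3/14·r2
  [ 1  0  0  |  3 ]
  [ 0  1  0  |  6 ]
  [ 0  0  1  |  5 ]
Reading off the last column: x = 3, y = 6, z = 5.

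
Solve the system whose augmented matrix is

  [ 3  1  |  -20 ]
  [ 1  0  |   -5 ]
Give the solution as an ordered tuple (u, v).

(-5, -5)

R1 -> 1/3·R1
R2 -> R2 − R1
R2 -> -3·R2
R1 -> R1 − 1/3·R2
Reading off the last column: u = -5, v = -5.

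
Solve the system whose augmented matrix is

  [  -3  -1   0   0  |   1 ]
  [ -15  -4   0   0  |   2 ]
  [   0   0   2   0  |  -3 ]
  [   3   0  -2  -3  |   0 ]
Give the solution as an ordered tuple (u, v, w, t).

(2/3, -3, -3/2, 5/3)

Multiply R1 by -1/3.
  [   1  1/3   0   0  |  -1/3 ]
  [ -15   -4   0   0  |     2 ]
  [   0    0   2   0  |    -3 ]
  [   3    0  -2  -3  |     0 ]
Add 15 times R1 to R2.
  [ 1  1/3   0   0  |  -1/3 ]
  [ 0    1   0   0  |    -3 ]
  [ 0    0   2   0  |    -3 ]
  [ 3    0  -2  -3  |     0 ]
Subtract 3 times R1 from R4.
  [ 1  1/3   0   0  |  -1/3 ]
  [ 0    1   0   0  |    -3 ]
  [ 0    0   2   0  |    -3 ]
  [ 0   -1  -2  -3  |     1 ]
Add R2 to R4.
  [ 1  1/3   0   0  |  -1/3 ]
  [ 0    1   0   0  |    -3 ]
  [ 0    0   2   0  |    -3 ]
  [ 0    0  -2  -3  |    -2 ]
Multiply R3 by 1/2.
  [ 1  1/3   0   0  |  -1/3 ]
  [ 0    1   0   0  |    -3 ]
  [ 0    0   1   0  |  -3/2 ]
  [ 0    0  -2  -3  |    -2 ]
Add 2 times R3 to R4.
  [ 1  1/3  0   0  |  -1/3 ]
  [ 0    1  0   0  |    -3 ]
  [ 0    0  1   0  |  -3/2 ]
  [ 0    0  0  -3  |    -5 ]
Multiply R4 by -1/3.
  [ 1  1/3  0  0  |  -1/3 ]
  [ 0    1  0  0  |    -3 ]
  [ 0    0  1  0  |  -3/2 ]
  [ 0    0  0  1  |   5/3 ]
Subtract 1/3 times R2 from R1.
  [ 1  0  0  0  |   2/3 ]
  [ 0  1  0  0  |    -3 ]
  [ 0  0  1  0  |  -3/2 ]
  [ 0  0  0  1  |   5/3 ]
Reading off the last column: u = 2/3, v = -3, w = -3/2, t = 5/3.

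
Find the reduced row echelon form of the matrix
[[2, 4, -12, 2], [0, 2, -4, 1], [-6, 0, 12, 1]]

ρ1 -> 1/2·ρ1
  [  1  2  -6  1 ]
  [  0  2  -4  1 ]
  [ -6  0  12  1 ]
ρ3 -> ρ3 + 6·ρ1
  [ 1   2   -6  1 ]
  [ 0   2   -4  1 ]
  [ 0  12  -24  7 ]
ρ2 -> 1/2·ρ2
  [ 1   2   -6    1 ]
  [ 0   1   -2  1/2 ]
  [ 0  12  -24    7 ]
ρ3 -> ρ3 − 12·ρ2
  [ 1  2  -6    1 ]
  [ 0  1  -2  1/2 ]
  [ 0  0   0    1 ]
ρ2 -> ρ2 − 1/2·ρ3
  [ 1  2  -6  1 ]
  [ 0  1  -2  0 ]
  [ 0  0   0  1 ]
ρ1 -> ρ1 − ρ3
  [ 1  2  -6  0 ]
  [ 0  1  -2  0 ]
  [ 0  0   0  1 ]
ρ1 -> ρ1 − 2·ρ2
  [ 1  0  -2  0 ]
  [ 0  1  -2  0 ]
  [ 0  0   0  1 ]

[[1, 0, -2, 0], [0, 1, -2, 0], [0, 0, 0, 1]]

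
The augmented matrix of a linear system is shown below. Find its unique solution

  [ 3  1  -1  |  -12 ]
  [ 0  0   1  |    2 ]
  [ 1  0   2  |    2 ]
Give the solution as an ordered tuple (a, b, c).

(-2, -4, 2)

r1 → 1/3·r1
  [ 1  1/3  -1/3  |  -4 ]
  [ 0    0     1  |   2 ]
  [ 1    0     2  |   2 ]
r3 → r3 − r1
  [ 1   1/3  -1/3  |  -4 ]
  [ 0     0     1  |   2 ]
  [ 0  -1/3   7/3  |   6 ]
r2 <=> r3
  [ 1   1/3  -1/3  |  -4 ]
  [ 0  -1/3   7/3  |   6 ]
  [ 0     0     1  |   2 ]
r2 → -3·r2
  [ 1  1/3  -1/3  |   -4 ]
  [ 0    1    -7  |  -18 ]
  [ 0    0     1  |    2 ]
r2 → r2 + 7·r3
  [ 1  1/3  -1/3  |  -4 ]
  [ 0    1     0  |  -4 ]
  [ 0    0     1  |   2 ]
r1 → r1 + 1/3·r3
  [ 1  1/3  0  |  -10/3 ]
  [ 0    1  0  |     -4 ]
  [ 0    0  1  |      2 ]
r1 → r1 − 1/3·r2
  [ 1  0  0  |  -2 ]
  [ 0  1  0  |  -4 ]
  [ 0  0  1  |   2 ]
Reading off the last column: a = -2, b = -4, c = 2.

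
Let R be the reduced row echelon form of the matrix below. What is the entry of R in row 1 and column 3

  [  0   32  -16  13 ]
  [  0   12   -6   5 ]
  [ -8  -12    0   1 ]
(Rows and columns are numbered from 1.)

r1 <=> r3
  [ -8  -12    0   1 ]
  [  0   12   -6   5 ]
  [  0   32  -16  13 ]
r1 := -1/8·r1
  [ 1  3/2    0  -1/8 ]
  [ 0   12   -6     5 ]
  [ 0   32  -16    13 ]
r2 := 1/12·r2
  [ 1  3/2     0  -1/8 ]
  [ 0    1  -1/2  5/12 ]
  [ 0   32   -16    13 ]
r3 := r3 − 32·r2
  [ 1  3/2     0  -1/8 ]
  [ 0    1  -1/2  5/12 ]
  [ 0    0     0  -1/3 ]
r3 := -3·r3
  [ 1  3/2     0  -1/8 ]
  [ 0    1  -1/2  5/12 ]
  [ 0    0     0     1 ]
r2 := r2 − 5/12·r3
  [ 1  3/2     0  -1/8 ]
  [ 0    1  -1/2     0 ]
  [ 0    0     0     1 ]
r1 := r1 + 1/8·r3
  [ 1  3/2     0  0 ]
  [ 0    1  -1/2  0 ]
  [ 0    0     0  1 ]
r1 := r1 − 3/2·r2
  [ 1  0   3/4  0 ]
  [ 0  1  -1/2  0 ]
  [ 0  0     0  1 ]

3/4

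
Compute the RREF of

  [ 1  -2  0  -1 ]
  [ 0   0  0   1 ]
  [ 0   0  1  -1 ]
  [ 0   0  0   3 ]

[[1, -2, 0, 0], [0, 0, 1, 0], [0, 0, 0, 1], [0, 0, 0, 0]]

r2 <-> r3
r4 ← r4 − 3·r3
r2 ← r2 + r3
r1 ← r1 + r3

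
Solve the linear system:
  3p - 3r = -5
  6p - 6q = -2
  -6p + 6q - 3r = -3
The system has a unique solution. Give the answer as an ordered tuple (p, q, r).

Form the augmented matrix and row-reduce:
  [  3   0  -3  |  -5 ]
  [  6  -6   0  |  -2 ]
  [ -6   6  -3  |  -3 ]
Multiply R1 by 1/3.
Subtract 6 times R1 from R2.
Add 6 times R1 to R3.
Multiply R2 by -1/6.
Subtract 6 times R2 from R3.
Multiply R3 by -1/3.
Add R3 to R2.
Add R3 to R1.
Reading off the last column: p = 0, q = 1/3, r = 5/3.

(0, 1/3, 5/3)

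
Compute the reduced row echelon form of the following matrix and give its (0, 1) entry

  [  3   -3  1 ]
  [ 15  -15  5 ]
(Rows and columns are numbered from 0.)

R1 := 1/3·R1
  [  1   -1  1/3 ]
  [ 15  -15    5 ]
R2 := R2 − 15·R1
  [ 1  -1  1/3 ]
  [ 0   0    0 ]

-1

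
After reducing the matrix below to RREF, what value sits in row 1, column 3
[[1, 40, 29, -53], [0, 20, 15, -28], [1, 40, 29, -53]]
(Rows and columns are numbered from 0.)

-7/5

R3 -> R3 − R1
  [ 1  40  29  -53 ]
  [ 0  20  15  -28 ]
  [ 0   0   0    0 ]
R2 -> 1/20·R2
  [ 1  40   29   -53 ]
  [ 0   1  3/4  -7/5 ]
  [ 0   0    0     0 ]
R1 -> R1 − 40·R2
  [ 1  0   -1     3 ]
  [ 0  1  3/4  -7/5 ]
  [ 0  0    0     0 ]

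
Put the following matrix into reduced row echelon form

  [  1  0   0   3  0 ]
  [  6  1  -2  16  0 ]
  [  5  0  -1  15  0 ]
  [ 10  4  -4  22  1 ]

[[1, 0, 0, 3, 0], [0, 1, 0, -2, 0], [0, 0, 1, 0, 0], [0, 0, 0, 0, 1]]

R2 ← R2 − 6·R1
R3 ← R3 − 5·R1
R4 ← R4 − 10·R1
R4 ← R4 − 4·R2
R3 ← -1·R3
R4 ← R4 − 4·R3
R2 ← R2 + 2·R3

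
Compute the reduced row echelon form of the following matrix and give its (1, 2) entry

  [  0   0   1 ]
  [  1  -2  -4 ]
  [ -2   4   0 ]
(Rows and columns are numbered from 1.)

-2

Swap r1 and r2.
  [  1  -2  -4 ]
  [  0   0   1 ]
  [ -2   4   0 ]
Add 2 times r1 to r3.
  [ 1  -2  -4 ]
  [ 0   0   1 ]
  [ 0   0  -8 ]
Add 8 times r2 to r3.
  [ 1  -2  -4 ]
  [ 0   0   1 ]
  [ 0   0   0 ]
Add 4 times r2 to r1.
  [ 1  -2  0 ]
  [ 0   0  1 ]
  [ 0   0  0 ]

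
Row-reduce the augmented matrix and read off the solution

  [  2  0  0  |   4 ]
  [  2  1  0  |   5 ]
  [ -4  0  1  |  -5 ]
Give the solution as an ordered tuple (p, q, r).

R1 -> 1/2·R1
R2 -> R2 − 2·R1
R3 -> R3 + 4·R1
Reading off the last column: p = 2, q = 1, r = 3.

(2, 1, 3)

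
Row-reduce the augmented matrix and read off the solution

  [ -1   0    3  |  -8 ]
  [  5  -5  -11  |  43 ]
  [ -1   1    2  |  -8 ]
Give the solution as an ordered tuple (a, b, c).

R1 ← -1·R1
  [  1   0   -3  |   8 ]
  [  5  -5  -11  |  43 ]
  [ -1   1    2  |  -8 ]
R2 ← R2 − 5·R1
  [  1   0  -3  |   8 ]
  [  0  -5   4  |   3 ]
  [ -1   1   2  |  -8 ]
R3 ← R3 + R1
  [ 1   0  -3  |  8 ]
  [ 0  -5   4  |  3 ]
  [ 0   1  -1  |  0 ]
R2 ← -1/5·R2
  [ 1  0    -3  |     8 ]
  [ 0  1  -4/5  |  -3/5 ]
  [ 0  1    -1  |     0 ]
R3 ← R3 − R2
  [ 1  0    -3  |     8 ]
  [ 0  1  -4/5  |  -3/5 ]
  [ 0  0  -1/5  |   3/5 ]
R3 ← -5·R3
  [ 1  0    -3  |     8 ]
  [ 0  1  -4/5  |  -3/5 ]
  [ 0  0     1  |    -3 ]
R2 ← R2 + 4/5·R3
  [ 1  0  -3  |   8 ]
  [ 0  1   0  |  -3 ]
  [ 0  0   1  |  -3 ]
R1 ← R1 + 3·R3
  [ 1  0  0  |  -1 ]
  [ 0  1  0  |  -3 ]
  [ 0  0  1  |  -3 ]
Reading off the last column: a = -1, b = -3, c = -3.

(-1, -3, -3)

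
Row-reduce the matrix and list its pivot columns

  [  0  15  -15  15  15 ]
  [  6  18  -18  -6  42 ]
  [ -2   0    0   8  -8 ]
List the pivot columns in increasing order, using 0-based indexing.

0, 1

Swap r1 and r2.
  [  6  18  -18  -6  42 ]
  [  0  15  -15  15  15 ]
  [ -2   0    0   8  -8 ]
Multiply r1 by 1/6.
  [  1   3   -3  -1   7 ]
  [  0  15  -15  15  15 ]
  [ -2   0    0   8  -8 ]
Add 2 times r1 to r3.
  [ 1   3   -3  -1   7 ]
  [ 0  15  -15  15  15 ]
  [ 0   6   -6   6   6 ]
Multiply r2 by 1/15.
  [ 1  3  -3  -1  7 ]
  [ 0  1  -1   1  1 ]
  [ 0  6  -6   6  6 ]
Subtract 6 times r2 from r3.
  [ 1  3  -3  -1  7 ]
  [ 0  1  -1   1  1 ]
  [ 0  0   0   0  0 ]
Subtract 3 times r2 from r1.
  [ 1  0   0  -4  4 ]
  [ 0  1  -1   1  1 ]
  [ 0  0   0   0  0 ]
Pivot columns are the columns containing a leading 1.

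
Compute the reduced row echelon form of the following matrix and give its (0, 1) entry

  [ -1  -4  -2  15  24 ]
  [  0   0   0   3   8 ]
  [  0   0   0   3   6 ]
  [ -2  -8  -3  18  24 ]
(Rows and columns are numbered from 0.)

R1 := -1·R1
  [  1   4   2  -15  -24 ]
  [  0   0   0    3    8 ]
  [  0   0   0    3    6 ]
  [ -2  -8  -3   18   24 ]
R4 := R4 + 2·R1
  [ 1  4  2  -15  -24 ]
  [ 0  0  0    3    8 ]
  [ 0  0  0    3    6 ]
  [ 0  0  1  -12  -24 ]
R2 <-> R4
  [ 1  4  2  -15  -24 ]
  [ 0  0  1  -12  -24 ]
  [ 0  0  0    3    6 ]
  [ 0  0  0    3    8 ]
R3 := 1/3·R3
  [ 1  4  2  -15  -24 ]
  [ 0  0  1  -12  -24 ]
  [ 0  0  0    1    2 ]
  [ 0  0  0    3    8 ]
R4 := R4 − 3·R3
  [ 1  4  2  -15  -24 ]
  [ 0  0  1  -12  -24 ]
  [ 0  0  0    1    2 ]
  [ 0  0  0    0    2 ]
R4 := 1/2·R4
  [ 1  4  2  -15  -24 ]
  [ 0  0  1  -12  -24 ]
  [ 0  0  0    1    2 ]
  [ 0  0  0    0    1 ]
R3 := R3 − 2·R4
  [ 1  4  2  -15  -24 ]
  [ 0  0  1  -12  -24 ]
  [ 0  0  0    1    0 ]
  [ 0  0  0    0    1 ]
R2 := R2 + 24·R4
  [ 1  4  2  -15  -24 ]
  [ 0  0  1  -12    0 ]
  [ 0  0  0    1    0 ]
  [ 0  0  0    0    1 ]
R1 := R1 + 24·R4
  [ 1  4  2  -15  0 ]
  [ 0  0  1  -12  0 ]
  [ 0  0  0    1  0 ]
  [ 0  0  0    0  1 ]
R2 := R2 + 12·R3
  [ 1  4  2  -15  0 ]
  [ 0  0  1    0  0 ]
  [ 0  0  0    1  0 ]
  [ 0  0  0    0  1 ]
R1 := R1 + 15·R3
  [ 1  4  2  0  0 ]
  [ 0  0  1  0  0 ]
  [ 0  0  0  1  0 ]
  [ 0  0  0  0  1 ]
R1 := R1 − 2·R2
  [ 1  4  0  0  0 ]
  [ 0  0  1  0  0 ]
  [ 0  0  0  1  0 ]
  [ 0  0  0  0  1 ]

4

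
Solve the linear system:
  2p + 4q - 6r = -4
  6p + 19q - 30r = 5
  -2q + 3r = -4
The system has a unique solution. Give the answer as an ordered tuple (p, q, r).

Form the augmented matrix and row-reduce:
  [ 2   4   -6  |  -4 ]
  [ 6  19  -30  |   5 ]
  [ 0  -2    3  |  -4 ]
ρ1 -> 1/2·ρ1
ρ2 -> ρ2 − 6·ρ1
ρ2 -> 1/7·ρ2
ρ3 -> ρ3 + 2·ρ2
ρ3 -> -7/3·ρ3
ρ2 -> ρ2 + 12/7·ρ3
ρ1 -> ρ1 + 3·ρ3
ρ1 -> ρ1 − 2·ρ2
Reading off the last column: p = -6, q = -1, r = -2.

(-6, -1, -2)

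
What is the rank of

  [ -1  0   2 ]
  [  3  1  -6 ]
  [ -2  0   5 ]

rank = 3

ρ1 -> -1·ρ1
  [  1  0  -2 ]
  [  3  1  -6 ]
  [ -2  0   5 ]
ρ2 -> ρ2 − 3·ρ1
  [  1  0  -2 ]
  [  0  1   0 ]
  [ -2  0   5 ]
ρ3 -> ρ3 + 2·ρ1
  [ 1  0  -2 ]
  [ 0  1   0 ]
  [ 0  0   1 ]
ρ1 -> ρ1 + 2·ρ3
  [ 1  0  0 ]
  [ 0  1  0 ]
  [ 0  0  1 ]
The reduced form has 3 nonzero rows.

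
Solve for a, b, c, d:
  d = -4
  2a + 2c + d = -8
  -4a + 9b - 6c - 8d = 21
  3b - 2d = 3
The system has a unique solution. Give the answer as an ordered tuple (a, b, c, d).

(-4, -5/3, 2, -4)

Form the augmented matrix and row-reduce:
  [  0  0   0   1  |  -4 ]
  [  2  0   2   1  |  -8 ]
  [ -4  9  -6  -8  |  21 ]
  [  0  3   0  -2  |   3 ]
R1 ↔ R2
  [  2  0   2   1  |  -8 ]
  [  0  0   0   1  |  -4 ]
  [ -4  9  -6  -8  |  21 ]
  [  0  3   0  -2  |   3 ]
R1 -> 1/2·R1
  [  1  0   1  1/2  |  -4 ]
  [  0  0   0    1  |  -4 ]
  [ -4  9  -6   -8  |  21 ]
  [  0  3   0   -2  |   3 ]
R3 -> R3 + 4·R1
  [ 1  0   1  1/2  |  -4 ]
  [ 0  0   0    1  |  -4 ]
  [ 0  9  -2   -6  |   5 ]
  [ 0  3   0   -2  |   3 ]
R2 ↔ R3
  [ 1  0   1  1/2  |  -4 ]
  [ 0  9  -2   -6  |   5 ]
  [ 0  0   0    1  |  -4 ]
  [ 0  3   0   -2  |   3 ]
R2 -> 1/9·R2
  [ 1  0     1   1/2  |   -4 ]
  [ 0  1  -2/9  -2/3  |  5/9 ]
  [ 0  0     0     1  |   -4 ]
  [ 0  3     0    -2  |    3 ]
R4 -> R4 − 3·R2
  [ 1  0     1   1/2  |   -4 ]
  [ 0  1  -2/9  -2/3  |  5/9 ]
  [ 0  0     0     1  |   -4 ]
  [ 0  0   2/3     0  |  4/3 ]
R3 ↔ R4
  [ 1  0     1   1/2  |   -4 ]
  [ 0  1  -2/9  -2/3  |  5/9 ]
  [ 0  0   2/3     0  |  4/3 ]
  [ 0  0     0     1  |   -4 ]
R3 -> 3/2·R3
  [ 1  0     1   1/2  |   -4 ]
  [ 0  1  -2/9  -2/3  |  5/9 ]
  [ 0  0     1     0  |    2 ]
  [ 0  0     0     1  |   -4 ]
R2 -> R2 + 2/3·R4
  [ 1  0     1  1/2  |     -4 ]
  [ 0  1  -2/9    0  |  -19/9 ]
  [ 0  0     1    0  |      2 ]
  [ 0  0     0    1  |     -4 ]
R1 -> R1 − 1/2·R4
  [ 1  0     1  0  |     -2 ]
  [ 0  1  -2/9  0  |  -19/9 ]
  [ 0  0     1  0  |      2 ]
  [ 0  0     0  1  |     -4 ]
R2 -> R2 + 2/9·R3
  [ 1  0  1  0  |    -2 ]
  [ 0  1  0  0  |  -5/3 ]
  [ 0  0  1  0  |     2 ]
  [ 0  0  0  1  |    -4 ]
R1 -> R1 − R3
  [ 1  0  0  0  |    -4 ]
  [ 0  1  0  0  |  -5/3 ]
  [ 0  0  1  0  |     2 ]
  [ 0  0  0  1  |    -4 ]
Reading off the last column: a = -4, b = -5/3, c = 2, d = -4.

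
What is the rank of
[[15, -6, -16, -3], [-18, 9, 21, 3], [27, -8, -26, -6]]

R1 ← 1/15·R1
  [   1  -2/5  -16/15  -1/5 ]
  [ -18     9      21     3 ]
  [  27    -8     -26    -6 ]
R2 ← R2 + 18·R1
  [  1  -2/5  -16/15  -1/5 ]
  [  0   9/5     9/5  -3/5 ]
  [ 27    -8     -26    -6 ]
R3 ← R3 − 27·R1
  [ 1  -2/5  -16/15  -1/5 ]
  [ 0   9/5     9/5  -3/5 ]
  [ 0  14/5    14/5  -3/5 ]
R2 ← 5/9·R2
  [ 1  -2/5  -16/15  -1/5 ]
  [ 0     1       1  -1/3 ]
  [ 0  14/5    14/5  -3/5 ]
R3 ← R3 − 14/5·R2
  [ 1  -2/5  -16/15  -1/5 ]
  [ 0     1       1  -1/3 ]
  [ 0     0       0   1/3 ]
R3 ← 3·R3
  [ 1  -2/5  -16/15  -1/5 ]
  [ 0     1       1  -1/3 ]
  [ 0     0       0     1 ]
R2 ← R2 + 1/3·R3
  [ 1  -2/5  -16/15  -1/5 ]
  [ 0     1       1     0 ]
  [ 0     0       0     1 ]
R1 ← R1 + 1/5·R3
  [ 1  -2/5  -16/15  0 ]
  [ 0     1       1  0 ]
  [ 0     0       0  1 ]
R1 ← R1 + 2/5·R2
  [ 1  0  -2/3  0 ]
  [ 0  1     1  0 ]
  [ 0  0     0  1 ]
The reduced form has 3 nonzero rows.

rank = 3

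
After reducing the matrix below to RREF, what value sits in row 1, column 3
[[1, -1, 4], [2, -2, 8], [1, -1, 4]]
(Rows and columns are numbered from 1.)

4

Subtract 2 times ρ1 from ρ2.
Subtract ρ1 from ρ3.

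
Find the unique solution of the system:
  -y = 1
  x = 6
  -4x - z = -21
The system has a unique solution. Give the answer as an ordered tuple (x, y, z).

Form the augmented matrix and row-reduce:
  [  0  -1   0  |    1 ]
  [  1   0   0  |    6 ]
  [ -4   0  -1  |  -21 ]
ρ1 <-> ρ2
  [  1   0   0  |    6 ]
  [  0  -1   0  |    1 ]
  [ -4   0  -1  |  -21 ]
ρ3 -> ρ3 + 4·ρ1
  [ 1   0   0  |  6 ]
  [ 0  -1   0  |  1 ]
  [ 0   0  -1  |  3 ]
ρ2 -> -1·ρ2
  [ 1  0   0  |   6 ]
  [ 0  1   0  |  -1 ]
  [ 0  0  -1  |   3 ]
ρ3 -> -1·ρ3
  [ 1  0  0  |   6 ]
  [ 0  1  0  |  -1 ]
  [ 0  0  1  |  -3 ]
Reading off the last column: x = 6, y = -1, z = -3.

(6, -1, -3)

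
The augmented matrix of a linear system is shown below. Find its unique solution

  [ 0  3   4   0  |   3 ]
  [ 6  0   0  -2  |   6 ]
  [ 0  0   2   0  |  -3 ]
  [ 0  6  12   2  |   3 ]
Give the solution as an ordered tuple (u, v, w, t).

ρ1 <-> ρ2
  [ 6  0   0  -2  |   6 ]
  [ 0  3   4   0  |   3 ]
  [ 0  0   2   0  |  -3 ]
  [ 0  6  12   2  |   3 ]
ρ1 := 1/6·ρ1
  [ 1  0   0  -1/3  |   1 ]
  [ 0  3   4     0  |   3 ]
  [ 0  0   2     0  |  -3 ]
  [ 0  6  12     2  |   3 ]
ρ2 := 1/3·ρ2
  [ 1  0    0  -1/3  |   1 ]
  [ 0  1  4/3     0  |   1 ]
  [ 0  0    2     0  |  -3 ]
  [ 0  6   12     2  |   3 ]
ρ4 := ρ4 − 6·ρ2
  [ 1  0    0  -1/3  |   1 ]
  [ 0  1  4/3     0  |   1 ]
  [ 0  0    2     0  |  -3 ]
  [ 0  0    4     2  |  -3 ]
ρ3 := 1/2·ρ3
  [ 1  0    0  -1/3  |     1 ]
  [ 0  1  4/3     0  |     1 ]
  [ 0  0    1     0  |  -3/2 ]
  [ 0  0    4     2  |    -3 ]
ρ4 := ρ4 − 4·ρ3
  [ 1  0    0  -1/3  |     1 ]
  [ 0  1  4/3     0  |     1 ]
  [ 0  0    1     0  |  -3/2 ]
  [ 0  0    0     2  |     3 ]
ρ4 := 1/2·ρ4
  [ 1  0    0  -1/3  |     1 ]
  [ 0  1  4/3     0  |     1 ]
  [ 0  0    1     0  |  -3/2 ]
  [ 0  0    0     1  |   3/2 ]
ρ1 := ρ1 + 1/3·ρ4
  [ 1  0    0  0  |   3/2 ]
  [ 0  1  4/3  0  |     1 ]
  [ 0  0    1  0  |  -3/2 ]
  [ 0  0    0  1  |   3/2 ]
ρ2 := ρ2 − 4/3·ρ3
  [ 1  0  0  0  |   3/2 ]
  [ 0  1  0  0  |     3 ]
  [ 0  0  1  0  |  -3/2 ]
  [ 0  0  0  1  |   3/2 ]
Reading off the last column: u = 3/2, v = 3, w = -3/2, t = 3/2.

(3/2, 3, -3/2, 3/2)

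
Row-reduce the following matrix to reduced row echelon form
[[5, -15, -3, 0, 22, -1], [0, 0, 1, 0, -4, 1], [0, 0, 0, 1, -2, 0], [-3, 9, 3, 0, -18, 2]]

R1 ← 1/5·R1
  [  1  -3  -3/5  0  22/5  -1/5 ]
  [  0   0     1  0    -4     1 ]
  [  0   0     0  1    -2     0 ]
  [ -3   9     3  0   -18     2 ]
R4 ← R4 + 3·R1
  [ 1  -3  -3/5  0   22/5  -1/5 ]
  [ 0   0     1  0     -4     1 ]
  [ 0   0     0  1     -2     0 ]
  [ 0   0   6/5  0  -24/5   7/5 ]
R4 ← R4 − 6/5·R2
  [ 1  -3  -3/5  0  22/5  -1/5 ]
  [ 0   0     1  0    -4     1 ]
  [ 0   0     0  1    -2     0 ]
  [ 0   0     0  0     0   1/5 ]
R4 ← 5·R4
  [ 1  -3  -3/5  0  22/5  -1/5 ]
  [ 0   0     1  0    -4     1 ]
  [ 0   0     0  1    -2     0 ]
  [ 0   0     0  0     0     1 ]
R2 ← R2 − R4
  [ 1  -3  -3/5  0  22/5  -1/5 ]
  [ 0   0     1  0    -4     0 ]
  [ 0   0     0  1    -2     0 ]
  [ 0   0     0  0     0     1 ]
R1 ← R1 + 1/5·R4
  [ 1  -3  -3/5  0  22/5  0 ]
  [ 0   0     1  0    -4  0 ]
  [ 0   0     0  1    -2  0 ]
  [ 0   0     0  0     0  1 ]
R1 ← R1 + 3/5·R2
  [ 1  -3  0  0   2  0 ]
  [ 0   0  1  0  -4  0 ]
  [ 0   0  0  1  -2  0 ]
  [ 0   0  0  0   0  1 ]

[[1, -3, 0, 0, 2, 0], [0, 0, 1, 0, -4, 0], [0, 0, 0, 1, -2, 0], [0, 0, 0, 0, 0, 1]]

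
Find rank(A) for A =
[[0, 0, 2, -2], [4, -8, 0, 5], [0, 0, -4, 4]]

rank = 2

r1 ↔ r2
  [ 4  -8   0   5 ]
  [ 0   0   2  -2 ]
  [ 0   0  -4   4 ]
r1 -> 1/4·r1
  [ 1  -2   0  5/4 ]
  [ 0   0   2   -2 ]
  [ 0   0  -4    4 ]
r2 -> 1/2·r2
  [ 1  -2   0  5/4 ]
  [ 0   0   1   -1 ]
  [ 0   0  -4    4 ]
r3 -> r3 + 4·r2
  [ 1  -2  0  5/4 ]
  [ 0   0  1   -1 ]
  [ 0   0  0    0 ]
The reduced form has 2 nonzero rows.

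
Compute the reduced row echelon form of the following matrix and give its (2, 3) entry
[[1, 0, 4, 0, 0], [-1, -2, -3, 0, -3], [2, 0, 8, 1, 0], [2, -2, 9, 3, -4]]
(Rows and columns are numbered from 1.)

-1/2

R2 := R2 + R1
  [ 1   0  4  0   0 ]
  [ 0  -2  1  0  -3 ]
  [ 2   0  8  1   0 ]
  [ 2  -2  9  3  -4 ]
R3 := R3 − 2·R1
  [ 1   0  4  0   0 ]
  [ 0  -2  1  0  -3 ]
  [ 0   0  0  1   0 ]
  [ 2  -2  9  3  -4 ]
R4 := R4 − 2·R1
  [ 1   0  4  0   0 ]
  [ 0  -2  1  0  -3 ]
  [ 0   0  0  1   0 ]
  [ 0  -2  1  3  -4 ]
R2 := -1/2·R2
  [ 1   0     4  0    0 ]
  [ 0   1  -1/2  0  3/2 ]
  [ 0   0     0  1    0 ]
  [ 0  -2     1  3   -4 ]
R4 := R4 + 2·R2
  [ 1  0     4  0    0 ]
  [ 0  1  -1/2  0  3/2 ]
  [ 0  0     0  1    0 ]
  [ 0  0     0  3   -1 ]
R4 := R4 − 3·R3
  [ 1  0     4  0    0 ]
  [ 0  1  -1/2  0  3/2 ]
  [ 0  0     0  1    0 ]
  [ 0  0     0  0   -1 ]
R4 := -1·R4
  [ 1  0     4  0    0 ]
  [ 0  1  -1/2  0  3/2 ]
  [ 0  0     0  1    0 ]
  [ 0  0     0  0    1 ]
R2 := R2 − 3/2·R4
  [ 1  0     4  0  0 ]
  [ 0  1  -1/2  0  0 ]
  [ 0  0     0  1  0 ]
  [ 0  0     0  0  1 ]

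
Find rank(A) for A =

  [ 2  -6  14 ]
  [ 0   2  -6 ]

R1 -> 1/2·R1
  [ 1  -3   7 ]
  [ 0   2  -6 ]
R2 -> 1/2·R2
  [ 1  -3   7 ]
  [ 0   1  -3 ]
R1 -> R1 + 3·R2
  [ 1  0  -2 ]
  [ 0  1  -3 ]
The reduced form has 2 nonzero rows.

rank = 2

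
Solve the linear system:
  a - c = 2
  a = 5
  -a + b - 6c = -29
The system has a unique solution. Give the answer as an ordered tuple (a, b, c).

(5, -6, 3)

Form the augmented matrix and row-reduce:
  [  1  0  -1  |    2 ]
  [  1  0   0  |    5 ]
  [ -1  1  -6  |  -29 ]
R2 -> R2 − R1
  [  1  0  -1  |    2 ]
  [  0  0   1  |    3 ]
  [ -1  1  -6  |  -29 ]
R3 -> R3 + R1
  [ 1  0  -1  |    2 ]
  [ 0  0   1  |    3 ]
  [ 0  1  -7  |  -27 ]
R2 <-> R3
  [ 1  0  -1  |    2 ]
  [ 0  1  -7  |  -27 ]
  [ 0  0   1  |    3 ]
R2 -> R2 + 7·R3
  [ 1  0  -1  |   2 ]
  [ 0  1   0  |  -6 ]
  [ 0  0   1  |   3 ]
R1 -> R1 + R3
  [ 1  0  0  |   5 ]
  [ 0  1  0  |  -6 ]
  [ 0  0  1  |   3 ]
Reading off the last column: a = 5, b = -6, c = 3.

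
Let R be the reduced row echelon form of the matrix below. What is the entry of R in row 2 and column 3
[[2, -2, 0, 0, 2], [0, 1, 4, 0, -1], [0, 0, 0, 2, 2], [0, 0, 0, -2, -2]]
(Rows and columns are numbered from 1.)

4

Multiply r1 by 1/2.
Multiply r3 by 1/2.
Add 2 times r3 to r4.
Add r2 to r1.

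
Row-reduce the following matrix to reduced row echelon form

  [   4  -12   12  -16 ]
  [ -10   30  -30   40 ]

[[1, -3, 3, -4], [0, 0, 0, 0]]

r1 → 1/4·r1
  [   1  -3    3  -4 ]
  [ -10  30  -30  40 ]
r2 → r2 + 10·r1
  [ 1  -3  3  -4 ]
  [ 0   0  0   0 ]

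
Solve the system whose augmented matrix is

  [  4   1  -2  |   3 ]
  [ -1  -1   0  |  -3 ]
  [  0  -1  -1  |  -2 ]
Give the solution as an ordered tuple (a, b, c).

R1 → 1/4·R1
  [  1  1/4  -1/2  |  3/4 ]
  [ -1   -1     0  |   -3 ]
  [  0   -1    -1  |   -2 ]
R2 → R2 + R1
  [ 1   1/4  -1/2  |   3/4 ]
  [ 0  -3/4  -1/2  |  -9/4 ]
  [ 0    -1    -1  |    -2 ]
R2 → -4/3·R2
  [ 1  1/4  -1/2  |  3/4 ]
  [ 0    1   2/3  |    3 ]
  [ 0   -1    -1  |   -2 ]
R3 → R3 + R2
  [ 1  1/4  -1/2  |  3/4 ]
  [ 0    1   2/3  |    3 ]
  [ 0    0  -1/3  |    1 ]
R3 → -3·R3
  [ 1  1/4  -1/2  |  3/4 ]
  [ 0    1   2/3  |    3 ]
  [ 0    0     1  |   -3 ]
R2 → R2 − 2/3·R3
  [ 1  1/4  -1/2  |  3/4 ]
  [ 0    1     0  |    5 ]
  [ 0    0     1  |   -3 ]
R1 → R1 + 1/2·R3
  [ 1  1/4  0  |  -3/4 ]
  [ 0    1  0  |     5 ]
  [ 0    0  1  |    -3 ]
R1 → R1 − 1/4·R2
  [ 1  0  0  |  -2 ]
  [ 0  1  0  |   5 ]
  [ 0  0  1  |  -3 ]
Reading off the last column: a = -2, b = 5, c = -3.

(-2, 5, -3)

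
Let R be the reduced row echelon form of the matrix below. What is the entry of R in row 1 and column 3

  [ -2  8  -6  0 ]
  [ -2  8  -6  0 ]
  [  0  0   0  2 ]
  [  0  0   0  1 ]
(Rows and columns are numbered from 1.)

3

R1 -> -1/2·R1
  [  1  -4   3  0 ]
  [ -2   8  -6  0 ]
  [  0   0   0  2 ]
  [  0   0   0  1 ]
R2 -> R2 + 2·R1
  [ 1  -4  3  0 ]
  [ 0   0  0  0 ]
  [ 0   0  0  2 ]
  [ 0   0  0  1 ]
R2 ↔ R3
  [ 1  -4  3  0 ]
  [ 0   0  0  2 ]
  [ 0   0  0  0 ]
  [ 0   0  0  1 ]
R2 -> 1/2·R2
  [ 1  -4  3  0 ]
  [ 0   0  0  1 ]
  [ 0   0  0  0 ]
  [ 0   0  0  1 ]
R4 -> R4 − R2
  [ 1  -4  3  0 ]
  [ 0   0  0  1 ]
  [ 0   0  0  0 ]
  [ 0   0  0  0 ]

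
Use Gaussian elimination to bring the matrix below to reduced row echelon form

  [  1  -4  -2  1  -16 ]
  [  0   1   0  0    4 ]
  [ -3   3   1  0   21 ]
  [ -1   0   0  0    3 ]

r3 → r3 + 3·r1
r4 → r4 + r1
r3 → r3 + 9·r2
r4 → r4 + 4·r2
r3 → -1/5·r3
r4 → r4 + 2·r3
r4 → -5·r4
r3 → r3 + 3/5·r4
r1 → r1 − r4
r1 → r1 + 2·r3
r1 → r1 + 4·r2

[[1, 0, 0, 0, -3], [0, 1, 0, 0, 4], [0, 0, 1, 0, 0], [0, 0, 0, 1, 3]]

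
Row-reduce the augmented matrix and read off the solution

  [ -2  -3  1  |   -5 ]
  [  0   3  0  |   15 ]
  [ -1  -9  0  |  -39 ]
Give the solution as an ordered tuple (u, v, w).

(-6, 5, -2)

R1 → -1/2·R1
  [  1  3/2  -1/2  |  5/2 ]
  [  0    3     0  |   15 ]
  [ -1   -9     0  |  -39 ]
R3 → R3 + R1
  [ 1    3/2  -1/2  |    5/2 ]
  [ 0      3     0  |     15 ]
  [ 0  -15/2  -1/2  |  -73/2 ]
R2 → 1/3·R2
  [ 1    3/2  -1/2  |    5/2 ]
  [ 0      1     0  |      5 ]
  [ 0  -15/2  -1/2  |  -73/2 ]
R3 → R3 + 15/2·R2
  [ 1  3/2  -1/2  |  5/2 ]
  [ 0    1     0  |    5 ]
  [ 0    0  -1/2  |    1 ]
R3 → -2·R3
  [ 1  3/2  -1/2  |  5/2 ]
  [ 0    1     0  |    5 ]
  [ 0    0     1  |   -2 ]
R1 → R1 + 1/2·R3
  [ 1  3/2  0  |  3/2 ]
  [ 0    1  0  |    5 ]
  [ 0    0  1  |   -2 ]
R1 → R1 − 3/2·R2
  [ 1  0  0  |  -6 ]
  [ 0  1  0  |   5 ]
  [ 0  0  1  |  -2 ]
Reading off the last column: u = -6, v = 5, w = -2.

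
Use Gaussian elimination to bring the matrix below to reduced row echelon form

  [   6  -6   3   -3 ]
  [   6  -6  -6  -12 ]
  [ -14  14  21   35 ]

R1 -> 1/6·R1
  [   1  -1  1/2  -1/2 ]
  [   6  -6   -6   -12 ]
  [ -14  14   21    35 ]
R2 -> R2 − 6·R1
  [   1  -1  1/2  -1/2 ]
  [   0   0   -9    -9 ]
  [ -14  14   21    35 ]
R3 -> R3 + 14·R1
  [ 1  -1  1/2  -1/2 ]
  [ 0   0   -9    -9 ]
  [ 0   0   28    28 ]
R2 -> -1/9·R2
  [ 1  -1  1/2  -1/2 ]
  [ 0   0    1     1 ]
  [ 0   0   28    28 ]
R3 -> R3 − 28·R2
  [ 1  -1  1/2  -1/2 ]
  [ 0   0    1     1 ]
  [ 0   0    0     0 ]
R1 -> R1 − 1/2·R2
  [ 1  -1  0  -1 ]
  [ 0   0  1   1 ]
  [ 0   0  0   0 ]

[[1, -1, 0, -1], [0, 0, 1, 1], [0, 0, 0, 0]]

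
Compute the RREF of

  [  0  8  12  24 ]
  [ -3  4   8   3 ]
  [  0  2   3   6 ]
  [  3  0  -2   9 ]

ρ1 <-> ρ2
  [ -3  4   8   3 ]
  [  0  8  12  24 ]
  [  0  2   3   6 ]
  [  3  0  -2   9 ]
ρ1 ← -1/3·ρ1
  [ 1  -4/3  -8/3  -1 ]
  [ 0     8    12  24 ]
  [ 0     2     3   6 ]
  [ 3     0    -2   9 ]
ρ4 ← ρ4 − 3·ρ1
  [ 1  -4/3  -8/3  -1 ]
  [ 0     8    12  24 ]
  [ 0     2     3   6 ]
  [ 0     4     6  12 ]
ρ2 ← 1/8·ρ2
  [ 1  -4/3  -8/3  -1 ]
  [ 0     1   3/2   3 ]
  [ 0     2     3   6 ]
  [ 0     4     6  12 ]
ρ3 ← ρ3 − 2·ρ2
  [ 1  -4/3  -8/3  -1 ]
  [ 0     1   3/2   3 ]
  [ 0     0     0   0 ]
  [ 0     4     6  12 ]
ρ4 ← ρ4 − 4·ρ2
  [ 1  -4/3  -8/3  -1 ]
  [ 0     1   3/2   3 ]
  [ 0     0     0   0 ]
  [ 0     0     0   0 ]
ρ1 ← ρ1 + 4/3·ρ2
  [ 1  0  -2/3  3 ]
  [ 0  1   3/2  3 ]
  [ 0  0     0  0 ]
  [ 0  0     0  0 ]

[[1, 0, -2/3, 3], [0, 1, 3/2, 3], [0, 0, 0, 0], [0, 0, 0, 0]]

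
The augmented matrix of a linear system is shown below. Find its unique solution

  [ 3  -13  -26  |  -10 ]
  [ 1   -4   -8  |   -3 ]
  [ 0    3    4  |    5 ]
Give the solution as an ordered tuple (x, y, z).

(1, 3, -1)

r1 -> 1/3·r1
  [ 1  -13/3  -26/3  |  -10/3 ]
  [ 1     -4     -8  |     -3 ]
  [ 0      3      4  |      5 ]
r2 -> r2 − r1
  [ 1  -13/3  -26/3  |  -10/3 ]
  [ 0    1/3    2/3  |    1/3 ]
  [ 0      3      4  |      5 ]
r2 -> 3·r2
  [ 1  -13/3  -26/3  |  -10/3 ]
  [ 0      1      2  |      1 ]
  [ 0      3      4  |      5 ]
r3 -> r3 − 3·r2
  [ 1  -13/3  -26/3  |  -10/3 ]
  [ 0      1      2  |      1 ]
  [ 0      0     -2  |      2 ]
r3 -> -1/2·r3
  [ 1  -13/3  -26/3  |  -10/3 ]
  [ 0      1      2  |      1 ]
  [ 0      0      1  |     -1 ]
r2 -> r2 − 2·r3
  [ 1  -13/3  -26/3  |  -10/3 ]
  [ 0      1      0  |      3 ]
  [ 0      0      1  |     -1 ]
r1 -> r1 + 26/3·r3
  [ 1  -13/3  0  |  -12 ]
  [ 0      1  0  |    3 ]
  [ 0      0  1  |   -1 ]
r1 -> r1 + 13/3·r2
  [ 1  0  0  |   1 ]
  [ 0  1  0  |   3 ]
  [ 0  0  1  |  -1 ]
Reading off the last column: x = 1, y = 3, z = -1.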